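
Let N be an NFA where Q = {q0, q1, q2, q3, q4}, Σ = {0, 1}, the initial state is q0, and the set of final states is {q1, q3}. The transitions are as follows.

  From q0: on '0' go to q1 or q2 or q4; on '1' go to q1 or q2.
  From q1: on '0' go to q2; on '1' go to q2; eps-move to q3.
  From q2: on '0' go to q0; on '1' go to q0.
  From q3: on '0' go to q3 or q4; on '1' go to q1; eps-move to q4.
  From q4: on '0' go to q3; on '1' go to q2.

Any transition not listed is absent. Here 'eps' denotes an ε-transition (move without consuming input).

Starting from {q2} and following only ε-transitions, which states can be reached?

Begin with {q2}.
No ε-moves leave this set, so the closure equals the set itself.

{q2}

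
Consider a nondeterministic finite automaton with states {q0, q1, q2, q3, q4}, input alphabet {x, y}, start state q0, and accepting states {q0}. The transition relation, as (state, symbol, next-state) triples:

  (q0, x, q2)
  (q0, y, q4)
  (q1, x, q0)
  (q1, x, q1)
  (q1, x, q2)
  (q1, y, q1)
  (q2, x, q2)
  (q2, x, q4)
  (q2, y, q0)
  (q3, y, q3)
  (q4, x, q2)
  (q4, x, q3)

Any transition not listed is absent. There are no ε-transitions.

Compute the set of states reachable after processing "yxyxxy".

Start in {q0}.
Read 'y': q0→{q4}; now {q4}.
Read 'x': q4→{q2, q3}; now {q2, q3}.
Read 'y': q2→{q0}, q3→{q3}; now {q0, q3}.
Read 'x': q0→{q2}, q3→∅; now {q2}.
Read 'x': q2→{q2, q4}; now {q2, q4}.
Read 'y': q2→{q0}, q4→∅; now {q0}.

{q0}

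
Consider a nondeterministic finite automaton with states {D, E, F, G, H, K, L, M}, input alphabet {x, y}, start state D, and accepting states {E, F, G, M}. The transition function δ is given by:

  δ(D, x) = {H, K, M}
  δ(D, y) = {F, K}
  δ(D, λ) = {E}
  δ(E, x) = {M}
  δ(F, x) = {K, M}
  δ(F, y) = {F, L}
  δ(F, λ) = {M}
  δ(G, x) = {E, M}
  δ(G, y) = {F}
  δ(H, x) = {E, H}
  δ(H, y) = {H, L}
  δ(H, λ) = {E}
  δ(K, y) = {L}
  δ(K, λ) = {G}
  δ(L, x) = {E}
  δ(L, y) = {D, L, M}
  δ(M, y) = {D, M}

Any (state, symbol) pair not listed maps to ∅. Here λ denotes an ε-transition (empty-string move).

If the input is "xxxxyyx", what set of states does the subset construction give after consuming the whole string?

Start: ε-closure({D}) = {D, E}.
Read 'x': {D, E} → {E, G, H, K, M}.
Read 'x': {E, G, H, K, M} → {E, H, M}.
Read 'x': {E, H, M} → {E, H, M}.
Read 'x': {E, H, M} → {E, H, M}.
Read 'y': {E, H, M} → {D, E, H, L, M}.
Read 'y': {D, E, H, L, M} → {D, E, F, G, H, K, L, M}.
Read 'x': {D, E, F, G, H, K, L, M} → {E, G, H, K, M}.

{E, G, H, K, M}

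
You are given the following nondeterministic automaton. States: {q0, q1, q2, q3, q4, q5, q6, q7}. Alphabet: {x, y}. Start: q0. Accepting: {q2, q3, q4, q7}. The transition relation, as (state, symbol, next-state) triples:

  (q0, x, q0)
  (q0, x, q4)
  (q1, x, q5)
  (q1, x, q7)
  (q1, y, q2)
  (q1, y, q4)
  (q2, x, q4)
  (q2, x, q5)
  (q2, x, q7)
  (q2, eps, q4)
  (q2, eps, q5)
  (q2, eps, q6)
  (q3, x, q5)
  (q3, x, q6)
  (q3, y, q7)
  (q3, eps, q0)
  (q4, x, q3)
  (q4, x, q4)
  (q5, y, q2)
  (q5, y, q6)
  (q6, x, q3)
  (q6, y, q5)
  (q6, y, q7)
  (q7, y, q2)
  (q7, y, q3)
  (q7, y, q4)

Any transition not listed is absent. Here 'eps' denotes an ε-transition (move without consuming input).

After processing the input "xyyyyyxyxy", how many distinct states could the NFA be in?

0

Start in {q0}.
Read 'x': q0→{q0, q4}; now {q0, q4}.
Read 'y': q0→∅, q4→∅; now ∅.
The set is empty and remains empty for the remaining 8 symbols.
That set has 0 states.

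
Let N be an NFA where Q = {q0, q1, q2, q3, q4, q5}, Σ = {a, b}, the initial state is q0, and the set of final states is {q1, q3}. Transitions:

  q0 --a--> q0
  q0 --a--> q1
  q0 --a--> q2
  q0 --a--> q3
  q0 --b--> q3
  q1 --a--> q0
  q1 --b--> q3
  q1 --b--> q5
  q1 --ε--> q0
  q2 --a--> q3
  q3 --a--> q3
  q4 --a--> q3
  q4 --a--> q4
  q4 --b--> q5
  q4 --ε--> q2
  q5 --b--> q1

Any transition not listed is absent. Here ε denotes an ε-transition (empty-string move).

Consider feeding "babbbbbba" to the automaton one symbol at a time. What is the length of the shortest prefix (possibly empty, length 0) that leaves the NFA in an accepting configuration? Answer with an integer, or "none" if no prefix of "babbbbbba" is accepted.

1

Start in {q0}.
Read 'b': {q0} → {q3}.
None of the earlier sets intersect F, but {q3} does.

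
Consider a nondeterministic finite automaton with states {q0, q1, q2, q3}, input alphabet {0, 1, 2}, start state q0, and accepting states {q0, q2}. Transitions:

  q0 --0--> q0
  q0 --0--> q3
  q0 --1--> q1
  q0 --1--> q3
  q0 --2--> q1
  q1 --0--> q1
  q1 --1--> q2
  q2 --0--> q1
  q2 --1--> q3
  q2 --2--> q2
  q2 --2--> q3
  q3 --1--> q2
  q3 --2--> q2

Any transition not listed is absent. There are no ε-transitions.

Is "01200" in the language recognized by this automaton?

No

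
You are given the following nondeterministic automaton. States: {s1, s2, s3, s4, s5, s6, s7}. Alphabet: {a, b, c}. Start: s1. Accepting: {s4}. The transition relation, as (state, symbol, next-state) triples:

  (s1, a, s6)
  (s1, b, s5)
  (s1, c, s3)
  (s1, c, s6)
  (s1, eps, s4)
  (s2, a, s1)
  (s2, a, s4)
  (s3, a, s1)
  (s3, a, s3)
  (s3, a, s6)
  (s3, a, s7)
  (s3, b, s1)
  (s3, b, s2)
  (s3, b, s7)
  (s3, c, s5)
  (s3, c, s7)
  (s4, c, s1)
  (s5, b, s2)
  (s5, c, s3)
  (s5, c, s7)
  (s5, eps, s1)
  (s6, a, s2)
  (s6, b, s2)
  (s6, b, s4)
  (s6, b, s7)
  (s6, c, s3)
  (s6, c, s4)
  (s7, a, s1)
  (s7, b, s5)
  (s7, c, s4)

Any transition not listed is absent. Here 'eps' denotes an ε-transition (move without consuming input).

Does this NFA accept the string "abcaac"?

Start: ε-closure({s1}) = {s1, s4}.
Read 'a': {s1, s4} → {s6}.
Read 'b': {s6} → {s2, s4, s7}.
Read 'c': {s2, s4, s7} → {s1, s4}.
Read 'a': {s1, s4} → {s6}.
Read 'a': {s6} → {s2}.
Read 'c': {s2} → ∅.
The final set ∅ contains no accepting state.

No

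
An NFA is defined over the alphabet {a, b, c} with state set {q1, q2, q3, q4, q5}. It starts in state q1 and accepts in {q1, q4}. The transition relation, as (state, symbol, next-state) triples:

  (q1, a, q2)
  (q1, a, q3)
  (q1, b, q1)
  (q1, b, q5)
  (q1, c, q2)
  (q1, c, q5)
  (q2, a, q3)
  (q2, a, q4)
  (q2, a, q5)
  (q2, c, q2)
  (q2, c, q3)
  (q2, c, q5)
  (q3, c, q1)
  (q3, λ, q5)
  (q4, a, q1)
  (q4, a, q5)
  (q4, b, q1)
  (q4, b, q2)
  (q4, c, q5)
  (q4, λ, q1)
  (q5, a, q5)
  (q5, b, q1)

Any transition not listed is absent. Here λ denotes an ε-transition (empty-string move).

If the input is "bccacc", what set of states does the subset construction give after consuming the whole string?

Start in {q1}.
Read 'b': q1→{q1, q5}; now {q1, q5}.
Read 'c': q1→{q2, q5}, q5→∅; now {q2, q5}.
Read 'c': q2→{q2, q3, q5}, q5→∅; now {q2, q3, q5}.
Read 'a': q2→{q3, q4, q5}, q3→∅, q5→{q5}; union {q3, q4, q5}; ε-closure = {q1, q3, q4, q5}.
Read 'c': q1→{q2, q5}, q3→{q1}, q4→{q5}, q5→∅; now {q1, q2, q5}.
Read 'c': q1→{q2, q5}, q2→{q2, q3, q5}, q5→∅; now {q2, q3, q5}.

{q2, q3, q5}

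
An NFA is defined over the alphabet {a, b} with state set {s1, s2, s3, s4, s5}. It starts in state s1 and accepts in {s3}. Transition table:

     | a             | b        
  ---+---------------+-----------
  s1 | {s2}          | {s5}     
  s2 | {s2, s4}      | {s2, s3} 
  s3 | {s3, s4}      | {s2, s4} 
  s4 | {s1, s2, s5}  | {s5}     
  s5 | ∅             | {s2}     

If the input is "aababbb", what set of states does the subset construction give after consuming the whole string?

{s2, s3, s4, s5}

Start in {s1}.
Read 'a': {s1} → {s2}.
Read 'a': {s2} → {s2, s4}.
Read 'b': {s2, s4} → {s2, s3, s5}.
Read 'a': {s2, s3, s5} → {s2, s3, s4}.
Read 'b': {s2, s3, s4} → {s2, s3, s4, s5}.
Read 'b': {s2, s3, s4, s5} → {s2, s3, s4, s5}.
Read 'b': {s2, s3, s4, s5} → {s2, s3, s4, s5}.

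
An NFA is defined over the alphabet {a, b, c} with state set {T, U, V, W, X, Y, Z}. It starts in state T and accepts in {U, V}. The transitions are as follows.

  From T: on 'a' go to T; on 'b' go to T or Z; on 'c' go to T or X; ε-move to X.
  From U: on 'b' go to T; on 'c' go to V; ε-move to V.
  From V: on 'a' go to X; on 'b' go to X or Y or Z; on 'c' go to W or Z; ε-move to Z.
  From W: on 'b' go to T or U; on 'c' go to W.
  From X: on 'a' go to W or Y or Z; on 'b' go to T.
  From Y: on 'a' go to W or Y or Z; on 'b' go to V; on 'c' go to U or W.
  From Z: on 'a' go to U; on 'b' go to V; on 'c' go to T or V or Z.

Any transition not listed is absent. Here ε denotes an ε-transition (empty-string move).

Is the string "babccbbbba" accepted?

Start: ε-closure({T}) = {T, X}.
Read 'b': {T, X} → {T, X, Z}.
Read 'a': {T, X, Z} → {T, U, V, W, X, Y, Z}.
Read 'b': {T, U, V, W, X, Y, Z} → {T, U, V, X, Y, Z}.
Read 'c': {T, U, V, X, Y, Z} → {T, U, V, W, X, Z}.
Read 'c': {T, U, V, W, X, Z} → {T, V, W, X, Z}.
Read 'b': {T, V, W, X, Z} → {T, U, V, X, Y, Z}.
Read 'b': {T, U, V, X, Y, Z} → {T, V, X, Y, Z}.
Read 'b': {T, V, X, Y, Z} → {T, V, X, Y, Z}.
Read 'b': {T, V, X, Y, Z} → {T, V, X, Y, Z}.
Read 'a': {T, V, X, Y, Z} → {T, U, V, W, X, Y, Z}.
The final set {T, U, V, W, X, Y, Z} contains the accepting states U, V.

Yes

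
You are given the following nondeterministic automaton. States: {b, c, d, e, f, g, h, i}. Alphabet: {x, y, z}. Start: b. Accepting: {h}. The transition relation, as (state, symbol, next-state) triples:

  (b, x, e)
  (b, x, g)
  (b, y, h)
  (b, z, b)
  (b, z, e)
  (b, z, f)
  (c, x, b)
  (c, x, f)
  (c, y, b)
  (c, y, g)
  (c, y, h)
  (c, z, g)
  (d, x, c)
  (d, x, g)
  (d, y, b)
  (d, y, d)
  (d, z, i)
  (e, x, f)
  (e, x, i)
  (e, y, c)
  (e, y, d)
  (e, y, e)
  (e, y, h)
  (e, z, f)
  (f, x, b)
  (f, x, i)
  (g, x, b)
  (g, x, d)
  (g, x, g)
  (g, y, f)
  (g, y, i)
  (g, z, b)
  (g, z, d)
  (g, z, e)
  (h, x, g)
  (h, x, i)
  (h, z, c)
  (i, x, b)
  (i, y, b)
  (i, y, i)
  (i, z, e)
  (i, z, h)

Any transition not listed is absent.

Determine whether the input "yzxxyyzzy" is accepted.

Start in {b}.
Read 'y': {b} → {h}.
Read 'z': {h} → {c}.
Read 'x': {c} → {b, f}.
Read 'x': {b, f} → {b, e, g, i}.
Read 'y': {b, e, g, i} → {b, c, d, e, f, h, i}.
Read 'y': {b, c, d, e, f, h, i} → {b, c, d, e, g, h, i}.
Read 'z': {b, c, d, e, g, h, i} → {b, c, d, e, f, g, h, i}.
Read 'z': {b, c, d, e, f, g, h, i} → {b, c, d, e, f, g, h, i}.
Read 'y': {b, c, d, e, f, g, h, i} → {b, c, d, e, f, g, h, i}.
The final set {b, c, d, e, f, g, h, i} contains the accepting state h.

Yes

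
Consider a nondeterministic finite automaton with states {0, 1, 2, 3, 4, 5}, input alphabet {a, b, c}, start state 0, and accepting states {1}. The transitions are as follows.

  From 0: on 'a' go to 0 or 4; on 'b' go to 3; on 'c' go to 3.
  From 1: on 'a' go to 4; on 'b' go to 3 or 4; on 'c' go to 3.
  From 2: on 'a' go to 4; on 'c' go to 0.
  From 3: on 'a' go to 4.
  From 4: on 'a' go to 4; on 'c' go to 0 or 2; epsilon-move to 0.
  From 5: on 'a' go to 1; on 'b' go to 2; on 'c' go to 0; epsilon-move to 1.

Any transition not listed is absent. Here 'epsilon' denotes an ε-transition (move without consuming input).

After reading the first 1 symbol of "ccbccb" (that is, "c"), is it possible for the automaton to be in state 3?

Yes

Start in {0}.
Read 'c': 0→{3}; now {3}.
State 3 is in {3}.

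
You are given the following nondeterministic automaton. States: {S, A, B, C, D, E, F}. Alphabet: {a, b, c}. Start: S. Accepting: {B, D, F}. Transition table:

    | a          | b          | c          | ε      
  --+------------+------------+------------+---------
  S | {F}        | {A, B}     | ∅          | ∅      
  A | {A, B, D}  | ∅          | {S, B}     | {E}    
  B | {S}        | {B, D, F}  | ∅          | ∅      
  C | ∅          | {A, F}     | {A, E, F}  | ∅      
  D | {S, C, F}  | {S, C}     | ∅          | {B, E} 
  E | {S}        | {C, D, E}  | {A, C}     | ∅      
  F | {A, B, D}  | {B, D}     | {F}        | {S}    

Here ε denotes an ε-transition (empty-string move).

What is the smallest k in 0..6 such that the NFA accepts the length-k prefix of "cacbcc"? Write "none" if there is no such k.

Start in {S}.
Read 'c': {S} → ∅.
The set is empty and remains empty for the remaining 5 symbols.
No reachable set along the way intersects F.

none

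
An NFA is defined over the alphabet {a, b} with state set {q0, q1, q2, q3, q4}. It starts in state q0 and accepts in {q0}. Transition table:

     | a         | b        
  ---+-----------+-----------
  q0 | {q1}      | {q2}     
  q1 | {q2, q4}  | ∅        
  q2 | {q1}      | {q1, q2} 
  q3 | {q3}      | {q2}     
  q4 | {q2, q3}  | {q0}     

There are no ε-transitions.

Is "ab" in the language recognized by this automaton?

Start in {q0}.
Read 'a': q0→{q1}; now {q1}.
Read 'b': q1→∅; now ∅.
The final set ∅ contains no accepting state.

No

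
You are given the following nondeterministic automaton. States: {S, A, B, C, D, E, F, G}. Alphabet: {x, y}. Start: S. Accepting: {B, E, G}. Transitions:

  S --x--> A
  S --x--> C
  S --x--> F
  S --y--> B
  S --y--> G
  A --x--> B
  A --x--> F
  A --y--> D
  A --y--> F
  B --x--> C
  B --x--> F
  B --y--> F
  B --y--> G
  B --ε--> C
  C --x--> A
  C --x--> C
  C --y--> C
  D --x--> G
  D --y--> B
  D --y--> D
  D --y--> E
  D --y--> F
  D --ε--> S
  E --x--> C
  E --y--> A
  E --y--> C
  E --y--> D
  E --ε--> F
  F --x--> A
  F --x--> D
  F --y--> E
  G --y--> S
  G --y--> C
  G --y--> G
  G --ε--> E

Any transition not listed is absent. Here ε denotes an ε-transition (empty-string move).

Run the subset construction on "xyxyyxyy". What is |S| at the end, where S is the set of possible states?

Start in {S}.
Read 'x': {S} → {A, C, F}.
Read 'y': {A, C, F} → {S, C, D, E, F}.
Read 'x': {S, C, D, E, F} → {S, A, C, D, E, F, G}.
Read 'y': {S, A, C, D, E, F, G} → {S, A, B, C, D, E, F, G}.
Read 'y': {S, A, B, C, D, E, F, G} → {S, A, B, C, D, E, F, G}.
Read 'x': {S, A, B, C, D, E, F, G} → {S, A, B, C, D, E, F, G}.
Read 'y': {S, A, B, C, D, E, F, G} → {S, A, B, C, D, E, F, G}.
Read 'y': {S, A, B, C, D, E, F, G} → {S, A, B, C, D, E, F, G}.
That set has 8 states.

8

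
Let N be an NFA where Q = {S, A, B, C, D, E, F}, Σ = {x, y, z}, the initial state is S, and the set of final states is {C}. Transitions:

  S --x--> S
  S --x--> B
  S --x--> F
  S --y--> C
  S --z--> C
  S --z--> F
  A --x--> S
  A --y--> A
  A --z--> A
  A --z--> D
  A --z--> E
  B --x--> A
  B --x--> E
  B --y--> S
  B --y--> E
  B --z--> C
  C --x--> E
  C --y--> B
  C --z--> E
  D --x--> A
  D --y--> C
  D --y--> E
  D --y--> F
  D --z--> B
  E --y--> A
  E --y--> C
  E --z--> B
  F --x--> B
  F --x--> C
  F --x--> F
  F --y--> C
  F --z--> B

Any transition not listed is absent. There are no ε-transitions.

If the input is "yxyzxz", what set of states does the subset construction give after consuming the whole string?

{A, C, D, E, F}

Start in {S}.
Read 'y': {S} → {C}.
Read 'x': {C} → {E}.
Read 'y': {E} → {A, C}.
Read 'z': {A, C} → {A, D, E}.
Read 'x': {A, D, E} → {S, A}.
Read 'z': {S, A} → {A, C, D, E, F}.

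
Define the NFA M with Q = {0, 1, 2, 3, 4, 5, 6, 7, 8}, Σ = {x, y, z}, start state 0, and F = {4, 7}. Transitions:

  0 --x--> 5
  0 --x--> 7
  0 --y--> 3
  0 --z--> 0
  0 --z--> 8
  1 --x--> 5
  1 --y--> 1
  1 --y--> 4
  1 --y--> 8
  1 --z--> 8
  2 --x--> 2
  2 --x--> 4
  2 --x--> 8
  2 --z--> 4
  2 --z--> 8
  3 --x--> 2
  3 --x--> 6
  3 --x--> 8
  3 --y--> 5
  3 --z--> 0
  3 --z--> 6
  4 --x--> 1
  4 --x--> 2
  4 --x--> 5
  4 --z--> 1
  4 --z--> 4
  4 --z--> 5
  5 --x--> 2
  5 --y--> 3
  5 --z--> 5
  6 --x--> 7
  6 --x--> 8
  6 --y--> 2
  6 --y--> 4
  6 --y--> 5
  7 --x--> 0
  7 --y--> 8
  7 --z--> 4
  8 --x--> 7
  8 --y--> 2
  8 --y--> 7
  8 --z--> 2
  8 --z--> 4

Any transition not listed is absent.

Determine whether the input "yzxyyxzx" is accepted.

Yes

Start in {0}.
Read 'y': {0} → {3}.
Read 'z': {3} → {0, 6}.
Read 'x': {0, 6} → {5, 7, 8}.
Read 'y': {5, 7, 8} → {2, 3, 7, 8}.
Read 'y': {2, 3, 7, 8} → {2, 5, 7, 8}.
Read 'x': {2, 5, 7, 8} → {0, 2, 4, 7, 8}.
Read 'z': {0, 2, 4, 7, 8} → {0, 1, 2, 4, 5, 8}.
Read 'x': {0, 1, 2, 4, 5, 8} → {1, 2, 4, 5, 7, 8}.
The final set {1, 2, 4, 5, 7, 8} contains the accepting states 4, 7.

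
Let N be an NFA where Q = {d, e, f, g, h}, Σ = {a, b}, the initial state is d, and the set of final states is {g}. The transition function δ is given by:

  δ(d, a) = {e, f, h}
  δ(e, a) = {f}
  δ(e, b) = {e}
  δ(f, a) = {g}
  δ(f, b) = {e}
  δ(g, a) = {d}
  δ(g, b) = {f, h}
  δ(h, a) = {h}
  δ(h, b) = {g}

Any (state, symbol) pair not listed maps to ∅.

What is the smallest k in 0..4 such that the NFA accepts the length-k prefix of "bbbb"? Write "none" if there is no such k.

Start in {d}.
Read 'b': d→∅; now ∅.
The set is empty and remains empty for the remaining 3 symbols.
No reachable set along the way intersects F.

none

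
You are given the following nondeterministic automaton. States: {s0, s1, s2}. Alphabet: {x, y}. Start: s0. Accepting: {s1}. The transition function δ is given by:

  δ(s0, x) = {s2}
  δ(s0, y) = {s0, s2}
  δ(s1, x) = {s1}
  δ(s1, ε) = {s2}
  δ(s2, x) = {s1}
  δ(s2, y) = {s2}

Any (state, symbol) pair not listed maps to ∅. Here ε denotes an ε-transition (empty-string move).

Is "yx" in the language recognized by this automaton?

Start in {s0}.
Read 'y': {s0} → {s0, s2}.
Read 'x': {s0, s2} → {s1, s2}.
The final set {s1, s2} contains the accepting state s1.

Yes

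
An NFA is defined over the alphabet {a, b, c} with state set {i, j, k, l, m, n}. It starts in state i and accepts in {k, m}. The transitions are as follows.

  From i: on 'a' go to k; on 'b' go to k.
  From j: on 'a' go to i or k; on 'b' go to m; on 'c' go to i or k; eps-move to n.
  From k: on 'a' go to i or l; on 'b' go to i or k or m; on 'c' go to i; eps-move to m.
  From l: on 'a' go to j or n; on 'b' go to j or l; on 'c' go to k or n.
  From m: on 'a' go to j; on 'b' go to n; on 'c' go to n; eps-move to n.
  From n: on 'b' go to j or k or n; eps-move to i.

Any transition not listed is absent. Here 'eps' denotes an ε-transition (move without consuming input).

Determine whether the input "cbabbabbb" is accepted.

No

Start in {i}.
Read 'c': i→∅; now ∅.
The set is empty and remains empty for the remaining 8 symbols.
The final set ∅ contains no accepting state.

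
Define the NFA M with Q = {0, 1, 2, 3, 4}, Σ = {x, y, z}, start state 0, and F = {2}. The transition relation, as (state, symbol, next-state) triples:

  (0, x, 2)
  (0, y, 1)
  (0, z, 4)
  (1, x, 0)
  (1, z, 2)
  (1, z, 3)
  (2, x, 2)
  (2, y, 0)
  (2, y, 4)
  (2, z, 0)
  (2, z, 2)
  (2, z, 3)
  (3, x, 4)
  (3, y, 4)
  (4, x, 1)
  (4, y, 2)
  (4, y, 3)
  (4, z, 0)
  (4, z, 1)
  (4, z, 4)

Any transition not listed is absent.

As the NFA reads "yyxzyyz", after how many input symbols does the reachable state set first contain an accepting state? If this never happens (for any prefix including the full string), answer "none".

Start in {0}.
Read 'y': 0→{1}; now {1}.
Read 'y': 1→∅; now ∅.
The set is empty and remains empty for the remaining 5 symbols.
No reachable set along the way intersects F.

none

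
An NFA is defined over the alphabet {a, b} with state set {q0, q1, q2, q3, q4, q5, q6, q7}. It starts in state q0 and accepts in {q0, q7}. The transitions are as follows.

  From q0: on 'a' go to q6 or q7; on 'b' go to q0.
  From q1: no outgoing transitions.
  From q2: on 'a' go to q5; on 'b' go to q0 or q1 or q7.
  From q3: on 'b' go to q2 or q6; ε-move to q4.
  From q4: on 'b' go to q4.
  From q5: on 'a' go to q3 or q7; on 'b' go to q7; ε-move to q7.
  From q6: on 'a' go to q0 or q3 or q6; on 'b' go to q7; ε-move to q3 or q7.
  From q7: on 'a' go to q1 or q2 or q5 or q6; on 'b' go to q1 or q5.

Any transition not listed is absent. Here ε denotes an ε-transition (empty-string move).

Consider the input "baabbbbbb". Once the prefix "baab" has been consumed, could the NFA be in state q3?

Yes

Start in {q0}.
Read 'b': {q0} → {q0}.
Read 'a': {q0} → {q3, q4, q6, q7}.
Read 'a': {q3, q4, q6, q7} → {q0, q1, q2, q3, q4, q5, q6, q7}.
Read 'b': {q0, q1, q2, q3, q4, q5, q6, q7} → {q0, q1, q2, q3, q4, q5, q6, q7}.
State q3 is in {q0, q1, q2, q3, q4, q5, q6, q7}.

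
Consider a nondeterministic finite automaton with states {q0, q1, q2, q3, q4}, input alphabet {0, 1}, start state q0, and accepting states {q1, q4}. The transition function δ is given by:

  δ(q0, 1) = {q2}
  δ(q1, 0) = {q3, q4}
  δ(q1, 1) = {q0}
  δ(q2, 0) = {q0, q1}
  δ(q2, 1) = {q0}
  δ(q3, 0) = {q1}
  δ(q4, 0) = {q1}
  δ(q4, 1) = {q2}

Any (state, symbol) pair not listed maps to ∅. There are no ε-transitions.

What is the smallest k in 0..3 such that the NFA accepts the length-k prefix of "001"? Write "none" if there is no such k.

none

Start in {q0}.
Read '0': q0→∅; now ∅.
The set is empty and remains empty for the remaining 2 symbols.
No reachable set along the way intersects F.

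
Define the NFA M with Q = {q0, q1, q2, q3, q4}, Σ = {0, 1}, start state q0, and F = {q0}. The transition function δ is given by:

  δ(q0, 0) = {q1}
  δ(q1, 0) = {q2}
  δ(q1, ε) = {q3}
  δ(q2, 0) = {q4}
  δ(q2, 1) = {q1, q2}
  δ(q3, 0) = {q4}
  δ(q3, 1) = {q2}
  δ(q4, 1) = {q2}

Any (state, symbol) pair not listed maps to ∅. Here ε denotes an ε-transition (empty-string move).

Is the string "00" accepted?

No

Start in {q0}.
Read '0': q0→{q1}; union {q1}; ε-closure = {q1, q3}.
Read '0': q1→{q2}, q3→{q4}; now {q2, q4}.
The final set {q2, q4} contains no accepting state.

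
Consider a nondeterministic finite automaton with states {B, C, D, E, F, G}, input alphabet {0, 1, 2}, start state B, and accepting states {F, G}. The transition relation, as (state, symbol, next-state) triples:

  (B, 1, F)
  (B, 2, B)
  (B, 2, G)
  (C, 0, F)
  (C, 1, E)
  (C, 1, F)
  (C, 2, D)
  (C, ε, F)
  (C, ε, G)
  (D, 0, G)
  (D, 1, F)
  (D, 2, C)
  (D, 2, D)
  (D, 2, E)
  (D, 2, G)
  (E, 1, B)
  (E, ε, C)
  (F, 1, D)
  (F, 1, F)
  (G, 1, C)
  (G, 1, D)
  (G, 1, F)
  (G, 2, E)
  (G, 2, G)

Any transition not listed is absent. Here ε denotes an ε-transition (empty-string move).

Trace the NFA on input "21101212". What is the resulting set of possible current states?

Start in {B}.
Read '2': {B} → {B, G}.
Read '1': {B, G} → {C, D, F, G}.
Read '1': {C, D, F, G} → {C, D, E, F, G}.
Read '0': {C, D, E, F, G} → {F, G}.
Read '1': {F, G} → {C, D, F, G}.
Read '2': {C, D, F, G} → {C, D, E, F, G}.
Read '1': {C, D, E, F, G} → {B, C, D, E, F, G}.
Read '2': {B, C, D, E, F, G} → {B, C, D, E, F, G}.

{B, C, D, E, F, G}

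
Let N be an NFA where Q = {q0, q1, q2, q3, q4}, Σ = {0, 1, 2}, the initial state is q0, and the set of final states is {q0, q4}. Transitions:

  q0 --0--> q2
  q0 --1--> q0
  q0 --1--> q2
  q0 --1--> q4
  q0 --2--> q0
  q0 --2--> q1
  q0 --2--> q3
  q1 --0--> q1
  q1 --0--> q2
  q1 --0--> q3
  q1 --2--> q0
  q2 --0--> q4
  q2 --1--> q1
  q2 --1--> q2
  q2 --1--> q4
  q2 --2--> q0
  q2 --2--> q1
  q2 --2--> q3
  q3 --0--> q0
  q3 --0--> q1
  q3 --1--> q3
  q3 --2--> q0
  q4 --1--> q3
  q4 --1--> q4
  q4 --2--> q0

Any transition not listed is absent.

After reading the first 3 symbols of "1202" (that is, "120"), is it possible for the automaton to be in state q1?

Yes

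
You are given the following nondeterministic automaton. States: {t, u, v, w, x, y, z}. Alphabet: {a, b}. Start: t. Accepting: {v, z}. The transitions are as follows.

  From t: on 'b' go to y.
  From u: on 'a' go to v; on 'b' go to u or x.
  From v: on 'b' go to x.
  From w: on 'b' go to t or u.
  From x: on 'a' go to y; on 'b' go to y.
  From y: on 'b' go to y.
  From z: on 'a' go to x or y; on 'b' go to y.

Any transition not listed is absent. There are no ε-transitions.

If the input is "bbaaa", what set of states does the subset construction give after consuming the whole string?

∅

Start in {t}.
Read 'b': t→{y}; now {y}.
Read 'b': y→{y}; now {y}.
Read 'a': y→∅; now ∅.
The set is empty and remains empty for the remaining 2 symbols.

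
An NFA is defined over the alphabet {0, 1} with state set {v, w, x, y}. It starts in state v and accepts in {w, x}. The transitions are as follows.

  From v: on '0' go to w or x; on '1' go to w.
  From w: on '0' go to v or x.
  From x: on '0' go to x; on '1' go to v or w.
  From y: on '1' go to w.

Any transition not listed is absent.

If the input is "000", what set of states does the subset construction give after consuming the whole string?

{w, x}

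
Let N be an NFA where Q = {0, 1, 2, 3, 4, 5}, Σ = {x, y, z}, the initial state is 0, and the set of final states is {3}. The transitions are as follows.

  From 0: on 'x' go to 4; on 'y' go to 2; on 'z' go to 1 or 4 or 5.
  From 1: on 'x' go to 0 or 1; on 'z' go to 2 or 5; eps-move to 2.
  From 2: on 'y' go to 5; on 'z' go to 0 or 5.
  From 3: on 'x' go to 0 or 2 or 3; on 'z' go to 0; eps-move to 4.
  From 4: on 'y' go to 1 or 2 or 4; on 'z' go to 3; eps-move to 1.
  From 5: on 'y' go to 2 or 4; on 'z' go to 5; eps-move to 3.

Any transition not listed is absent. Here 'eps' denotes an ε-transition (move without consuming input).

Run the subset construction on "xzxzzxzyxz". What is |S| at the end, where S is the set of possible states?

6

Start in {0}.
Read 'x': 0→{4}; union {4}; ε-closure = {1, 2, 4}.
Read 'z': 1→{2, 5}, 2→{0, 5}, 4→{3}; union {0, 2, 3, 5}; ε-closure = {0, 1, 2, 3, 4, 5}.
Read 'x': 0→{4}, 1→{0, 1}, 2→∅, 3→{0, 2, 3}, 4→∅, 5→∅; now {0, 1, 2, 3, 4}.
Read 'z': 0→{1, 4, 5}, 1→{2, 5}, 2→{0, 5}, 3→{0}, 4→{3}; now {0, 1, 2, 3, 4, 5}.
Read 'z': 0→{1, 4, 5}, 1→{2, 5}, 2→{0, 5}, 3→{0}, 4→{3}, 5→{5}; now {0, 1, 2, 3, 4, 5}.
Read 'x': 0→{4}, 1→{0, 1}, 2→∅, 3→{0, 2, 3}, 4→∅, 5→∅; now {0, 1, 2, 3, 4}.
Read 'z': 0→{1, 4, 5}, 1→{2, 5}, 2→{0, 5}, 3→{0}, 4→{3}; now {0, 1, 2, 3, 4, 5}.
Read 'y': 0→{2}, 1→∅, 2→{5}, 3→∅, 4→{1, 2, 4}, 5→{2, 4}; union {1, 2, 4, 5}; ε-closure = {1, 2, 3, 4, 5}.
Read 'x': 1→{0, 1}, 2→∅, 3→{0, 2, 3}, 4→∅, 5→∅; union {0, 1, 2, 3}; ε-closure = {0, 1, 2, 3, 4}.
Read 'z': 0→{1, 4, 5}, 1→{2, 5}, 2→{0, 5}, 3→{0}, 4→{3}; now {0, 1, 2, 3, 4, 5}.
That set has 6 states.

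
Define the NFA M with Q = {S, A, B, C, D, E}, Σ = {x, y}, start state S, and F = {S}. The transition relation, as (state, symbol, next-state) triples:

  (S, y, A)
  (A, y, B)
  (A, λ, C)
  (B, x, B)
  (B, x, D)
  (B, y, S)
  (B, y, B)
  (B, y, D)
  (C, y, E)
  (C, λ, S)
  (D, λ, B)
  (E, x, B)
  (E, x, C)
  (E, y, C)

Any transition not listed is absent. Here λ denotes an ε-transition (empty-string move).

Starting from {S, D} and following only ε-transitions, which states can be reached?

{S, B, D}

Begin with {S, D}.
ε-move D → B; add B.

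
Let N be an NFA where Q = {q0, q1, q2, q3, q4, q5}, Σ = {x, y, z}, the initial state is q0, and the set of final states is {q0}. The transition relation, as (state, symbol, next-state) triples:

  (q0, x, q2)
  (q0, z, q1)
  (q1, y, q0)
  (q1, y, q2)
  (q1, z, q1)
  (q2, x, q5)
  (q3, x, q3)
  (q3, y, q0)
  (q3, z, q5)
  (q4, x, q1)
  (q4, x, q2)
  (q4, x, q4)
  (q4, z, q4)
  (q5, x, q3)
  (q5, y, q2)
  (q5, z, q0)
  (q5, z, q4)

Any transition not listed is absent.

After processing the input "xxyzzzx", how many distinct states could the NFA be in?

Start in {q0}.
Read 'x': {q0} → {q2}.
Read 'x': {q2} → {q5}.
Read 'y': {q5} → {q2}.
Read 'z': {q2} → ∅.
The set is empty and remains empty for the remaining 3 symbols.
That set has 0 states.

0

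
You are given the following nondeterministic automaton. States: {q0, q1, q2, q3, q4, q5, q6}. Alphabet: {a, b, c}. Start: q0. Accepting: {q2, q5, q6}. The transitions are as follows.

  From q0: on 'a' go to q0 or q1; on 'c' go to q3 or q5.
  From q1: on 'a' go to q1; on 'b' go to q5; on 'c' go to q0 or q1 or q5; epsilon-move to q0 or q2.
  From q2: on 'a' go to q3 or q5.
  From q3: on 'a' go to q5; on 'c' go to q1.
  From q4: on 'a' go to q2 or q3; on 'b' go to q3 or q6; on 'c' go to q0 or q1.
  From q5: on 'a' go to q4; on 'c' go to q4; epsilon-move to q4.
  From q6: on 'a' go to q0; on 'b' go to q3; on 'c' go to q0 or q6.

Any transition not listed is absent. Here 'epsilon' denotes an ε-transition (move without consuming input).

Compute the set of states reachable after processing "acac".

{q0, q1, q2, q3, q4, q5}

Start in {q0}.
Read 'a': q0→{q0, q1}; union {q0, q1}; ε-closure = {q0, q1, q2}.
Read 'c': q0→{q3, q5}, q1→{q0, q1, q5}, q2→∅; union {q0, q1, q3, q5}; ε-closure = {q0, q1, q2, q3, q4, q5}.
Read 'a': q0→{q0, q1}, q1→{q1}, q2→{q3, q5}, q3→{q5}, q4→{q2, q3}, q5→{q4}; now {q0, q1, q2, q3, q4, q5}.
Read 'c': q0→{q3, q5}, q1→{q0, q1, q5}, q2→∅, q3→{q1}, q4→{q0, q1}, q5→{q4}; union {q0, q1, q3, q4, q5}; ε-closure = {q0, q1, q2, q3, q4, q5}.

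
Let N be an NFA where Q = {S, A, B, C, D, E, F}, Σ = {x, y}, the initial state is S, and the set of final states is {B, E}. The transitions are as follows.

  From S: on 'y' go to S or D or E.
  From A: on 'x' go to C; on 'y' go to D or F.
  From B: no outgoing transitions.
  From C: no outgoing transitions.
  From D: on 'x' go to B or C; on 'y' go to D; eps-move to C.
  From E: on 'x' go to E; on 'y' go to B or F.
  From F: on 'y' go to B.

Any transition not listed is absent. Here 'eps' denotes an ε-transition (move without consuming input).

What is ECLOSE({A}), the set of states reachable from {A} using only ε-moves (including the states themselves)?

{A}

Begin with {A}.
No ε-moves leave this set, so the closure equals the set itself.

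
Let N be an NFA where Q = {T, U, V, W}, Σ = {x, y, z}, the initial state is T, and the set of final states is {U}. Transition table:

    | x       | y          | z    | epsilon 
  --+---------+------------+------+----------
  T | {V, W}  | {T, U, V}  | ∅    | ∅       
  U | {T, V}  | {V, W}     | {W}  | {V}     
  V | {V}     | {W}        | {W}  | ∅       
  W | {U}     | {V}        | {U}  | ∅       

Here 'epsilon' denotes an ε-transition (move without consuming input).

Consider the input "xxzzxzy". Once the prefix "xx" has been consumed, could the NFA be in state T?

Start in {T}.
Read 'x': {T} → {V, W}.
Read 'x': {V, W} → {U, V}.
State T is not in {U, V}.

No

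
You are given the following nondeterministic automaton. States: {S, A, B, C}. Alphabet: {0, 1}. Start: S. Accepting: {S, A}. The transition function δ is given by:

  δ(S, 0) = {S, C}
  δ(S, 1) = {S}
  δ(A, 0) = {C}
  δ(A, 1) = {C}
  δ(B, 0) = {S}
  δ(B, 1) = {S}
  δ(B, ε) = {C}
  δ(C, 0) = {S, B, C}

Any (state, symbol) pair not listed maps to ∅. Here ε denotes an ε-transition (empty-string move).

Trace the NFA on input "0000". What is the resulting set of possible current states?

{S, B, C}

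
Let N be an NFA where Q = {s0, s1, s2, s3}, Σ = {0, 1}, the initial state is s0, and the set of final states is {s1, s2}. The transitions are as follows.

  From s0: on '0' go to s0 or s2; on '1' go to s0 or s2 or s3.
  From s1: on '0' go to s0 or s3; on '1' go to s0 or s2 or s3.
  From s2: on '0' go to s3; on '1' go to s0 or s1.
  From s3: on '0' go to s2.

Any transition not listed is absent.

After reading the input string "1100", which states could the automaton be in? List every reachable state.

{s0, s2, s3}

Start in {s0}.
Read '1': s0→{s0, s2, s3}; now {s0, s2, s3}.
Read '1': s0→{s0, s2, s3}, s2→{s0, s1}, s3→∅; now {s0, s1, s2, s3}.
Read '0': s0→{s0, s2}, s1→{s0, s3}, s2→{s3}, s3→{s2}; now {s0, s2, s3}.
Read '0': s0→{s0, s2}, s2→{s3}, s3→{s2}; now {s0, s2, s3}.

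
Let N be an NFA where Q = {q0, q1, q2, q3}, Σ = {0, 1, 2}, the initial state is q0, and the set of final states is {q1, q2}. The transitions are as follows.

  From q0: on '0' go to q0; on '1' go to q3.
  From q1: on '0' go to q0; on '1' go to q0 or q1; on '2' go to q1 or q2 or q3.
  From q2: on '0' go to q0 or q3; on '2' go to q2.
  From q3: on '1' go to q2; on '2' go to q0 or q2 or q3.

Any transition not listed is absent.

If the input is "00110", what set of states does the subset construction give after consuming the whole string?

{q0, q3}

Start in {q0}.
Read '0': q0→{q0}; now {q0}.
Read '0': q0→{q0}; now {q0}.
Read '1': q0→{q3}; now {q3}.
Read '1': q3→{q2}; now {q2}.
Read '0': q2→{q0, q3}; now {q0, q3}.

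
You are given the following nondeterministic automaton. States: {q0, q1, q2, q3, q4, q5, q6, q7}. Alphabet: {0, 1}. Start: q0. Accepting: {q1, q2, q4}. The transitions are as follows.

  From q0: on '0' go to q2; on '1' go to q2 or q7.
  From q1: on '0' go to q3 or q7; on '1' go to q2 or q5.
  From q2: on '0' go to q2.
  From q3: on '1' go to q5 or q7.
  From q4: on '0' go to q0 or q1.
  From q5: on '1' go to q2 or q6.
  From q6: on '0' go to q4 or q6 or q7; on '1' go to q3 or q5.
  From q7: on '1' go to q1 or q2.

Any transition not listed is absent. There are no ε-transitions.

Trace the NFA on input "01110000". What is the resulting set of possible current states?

∅

Start in {q0}.
Read '0': q0→{q2}; now {q2}.
Read '1': q2→∅; now ∅.
The set is empty and remains empty for the remaining 6 symbols.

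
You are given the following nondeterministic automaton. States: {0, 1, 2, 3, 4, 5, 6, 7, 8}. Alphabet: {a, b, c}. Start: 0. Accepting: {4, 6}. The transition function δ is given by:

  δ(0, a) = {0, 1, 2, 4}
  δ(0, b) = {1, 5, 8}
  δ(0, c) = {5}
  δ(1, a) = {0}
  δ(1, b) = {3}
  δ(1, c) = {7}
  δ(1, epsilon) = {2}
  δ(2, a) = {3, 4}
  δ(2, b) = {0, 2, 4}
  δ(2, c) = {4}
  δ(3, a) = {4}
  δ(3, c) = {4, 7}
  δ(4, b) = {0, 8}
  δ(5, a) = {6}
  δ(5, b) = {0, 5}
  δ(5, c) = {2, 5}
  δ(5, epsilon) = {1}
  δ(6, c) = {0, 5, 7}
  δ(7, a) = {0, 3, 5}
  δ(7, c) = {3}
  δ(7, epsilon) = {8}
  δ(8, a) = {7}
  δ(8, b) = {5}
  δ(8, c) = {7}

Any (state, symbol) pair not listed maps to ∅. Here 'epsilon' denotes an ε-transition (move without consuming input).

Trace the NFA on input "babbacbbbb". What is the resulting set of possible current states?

{0, 1, 2, 3, 4, 5, 8}

Start in {0}.
Read 'b': {0} → {1, 2, 5, 8}.
Read 'a': {1, 2, 5, 8} → {0, 3, 4, 6, 7, 8}.
Read 'b': {0, 3, 4, 6, 7, 8} → {0, 1, 2, 5, 8}.
Read 'b': {0, 1, 2, 5, 8} → {0, 1, 2, 3, 4, 5, 8}.
Read 'a': {0, 1, 2, 3, 4, 5, 8} → {0, 1, 2, 3, 4, 6, 7, 8}.
Read 'c': {0, 1, 2, 3, 4, 6, 7, 8} → {0, 1, 2, 3, 4, 5, 7, 8}.
Read 'b': {0, 1, 2, 3, 4, 5, 7, 8} → {0, 1, 2, 3, 4, 5, 8}.
Read 'b': {0, 1, 2, 3, 4, 5, 8} → {0, 1, 2, 3, 4, 5, 8}.
Read 'b': {0, 1, 2, 3, 4, 5, 8} → {0, 1, 2, 3, 4, 5, 8}.
Read 'b': {0, 1, 2, 3, 4, 5, 8} → {0, 1, 2, 3, 4, 5, 8}.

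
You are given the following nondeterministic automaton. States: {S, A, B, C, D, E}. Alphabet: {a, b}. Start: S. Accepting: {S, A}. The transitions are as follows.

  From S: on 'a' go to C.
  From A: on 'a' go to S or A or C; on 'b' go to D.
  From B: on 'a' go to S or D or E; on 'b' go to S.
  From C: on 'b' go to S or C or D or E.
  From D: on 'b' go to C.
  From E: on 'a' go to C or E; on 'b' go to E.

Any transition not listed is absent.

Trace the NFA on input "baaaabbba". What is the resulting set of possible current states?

Start in {S}.
Read 'b': S→∅; now ∅.
The set is empty and remains empty for the remaining 8 symbols.

∅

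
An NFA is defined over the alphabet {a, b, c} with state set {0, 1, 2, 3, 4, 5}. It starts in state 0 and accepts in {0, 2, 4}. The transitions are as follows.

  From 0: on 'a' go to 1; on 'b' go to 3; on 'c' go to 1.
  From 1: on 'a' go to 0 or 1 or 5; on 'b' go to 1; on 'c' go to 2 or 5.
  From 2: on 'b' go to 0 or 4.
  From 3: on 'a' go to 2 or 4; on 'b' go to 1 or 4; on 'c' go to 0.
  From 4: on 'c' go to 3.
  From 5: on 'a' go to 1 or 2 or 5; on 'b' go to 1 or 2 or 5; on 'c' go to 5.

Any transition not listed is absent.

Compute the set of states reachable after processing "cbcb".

Start in {0}.
Read 'c': 0→{1}; now {1}.
Read 'b': 1→{1}; now {1}.
Read 'c': 1→{2, 5}; now {2, 5}.
Read 'b': 2→{0, 4}, 5→{1, 2, 5}; now {0, 1, 2, 4, 5}.

{0, 1, 2, 4, 5}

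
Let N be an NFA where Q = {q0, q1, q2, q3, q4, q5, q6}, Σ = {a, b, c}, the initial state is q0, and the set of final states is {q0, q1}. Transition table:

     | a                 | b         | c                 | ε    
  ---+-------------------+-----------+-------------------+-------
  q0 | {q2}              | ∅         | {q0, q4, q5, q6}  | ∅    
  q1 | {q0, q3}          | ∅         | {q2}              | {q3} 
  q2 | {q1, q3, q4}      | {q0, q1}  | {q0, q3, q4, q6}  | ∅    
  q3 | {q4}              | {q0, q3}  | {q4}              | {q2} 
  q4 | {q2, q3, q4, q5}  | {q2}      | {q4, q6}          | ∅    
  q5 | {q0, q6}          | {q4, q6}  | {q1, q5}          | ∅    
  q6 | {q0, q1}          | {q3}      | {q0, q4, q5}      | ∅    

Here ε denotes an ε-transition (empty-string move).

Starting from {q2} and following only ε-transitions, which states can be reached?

{q2}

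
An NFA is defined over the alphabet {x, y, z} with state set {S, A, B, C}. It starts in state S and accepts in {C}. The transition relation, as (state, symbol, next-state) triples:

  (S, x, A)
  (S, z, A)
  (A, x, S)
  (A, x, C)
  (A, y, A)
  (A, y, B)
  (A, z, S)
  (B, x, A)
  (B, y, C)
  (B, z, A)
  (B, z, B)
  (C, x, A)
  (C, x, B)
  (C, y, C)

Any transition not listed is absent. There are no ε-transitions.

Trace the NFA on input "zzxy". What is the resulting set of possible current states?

{A, B}

Start in {S}.
Read 'z': S→{A}; now {A}.
Read 'z': A→{S}; now {S}.
Read 'x': S→{A}; now {A}.
Read 'y': A→{A, B}; now {A, B}.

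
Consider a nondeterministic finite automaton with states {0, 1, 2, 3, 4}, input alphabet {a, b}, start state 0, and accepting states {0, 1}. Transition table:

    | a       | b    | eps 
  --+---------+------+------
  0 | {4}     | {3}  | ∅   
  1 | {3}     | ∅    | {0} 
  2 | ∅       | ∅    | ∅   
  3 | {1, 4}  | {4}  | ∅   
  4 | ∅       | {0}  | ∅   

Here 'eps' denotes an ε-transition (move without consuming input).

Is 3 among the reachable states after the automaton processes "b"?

Yes

Start in {0}.
Read 'b': 0→{3}; now {3}.
State 3 is in {3}.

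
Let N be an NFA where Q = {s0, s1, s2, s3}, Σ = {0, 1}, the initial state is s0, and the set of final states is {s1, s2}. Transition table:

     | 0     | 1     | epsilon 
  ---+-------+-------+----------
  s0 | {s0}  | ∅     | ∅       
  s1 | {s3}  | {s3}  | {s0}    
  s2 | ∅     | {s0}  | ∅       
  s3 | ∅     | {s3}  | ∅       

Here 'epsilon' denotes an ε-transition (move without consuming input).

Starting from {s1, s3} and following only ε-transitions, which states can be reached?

{s0, s1, s3}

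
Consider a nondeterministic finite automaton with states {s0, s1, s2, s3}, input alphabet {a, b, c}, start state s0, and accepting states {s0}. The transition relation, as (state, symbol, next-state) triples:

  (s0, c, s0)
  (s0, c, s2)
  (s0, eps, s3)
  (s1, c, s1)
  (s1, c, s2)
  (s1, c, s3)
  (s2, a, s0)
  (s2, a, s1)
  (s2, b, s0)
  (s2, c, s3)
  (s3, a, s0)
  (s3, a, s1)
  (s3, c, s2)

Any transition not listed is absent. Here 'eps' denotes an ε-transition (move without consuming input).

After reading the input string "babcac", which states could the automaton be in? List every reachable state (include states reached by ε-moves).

∅

Start: ε-closure({s0}) = {s0, s3}.
Read 'b': {s0, s3} → ∅.
The set is empty and remains empty for the remaining 5 symbols.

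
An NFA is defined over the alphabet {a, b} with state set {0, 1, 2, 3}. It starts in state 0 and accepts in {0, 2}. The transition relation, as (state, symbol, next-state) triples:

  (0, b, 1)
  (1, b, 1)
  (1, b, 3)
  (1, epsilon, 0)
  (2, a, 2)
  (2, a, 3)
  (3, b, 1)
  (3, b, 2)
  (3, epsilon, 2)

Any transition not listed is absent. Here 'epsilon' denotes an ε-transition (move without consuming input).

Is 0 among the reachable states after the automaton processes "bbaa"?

No

Start in {0}.
Read 'b': 0→{1}; union {1}; ε-closure = {0, 1}.
Read 'b': 0→{1}, 1→{1, 3}; union {1, 3}; ε-closure = {0, 1, 2, 3}.
Read 'a': 0→∅, 1→∅, 2→{2, 3}, 3→∅; now {2, 3}.
Read 'a': 2→{2, 3}, 3→∅; now {2, 3}.
State 0 is not in {2, 3}.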